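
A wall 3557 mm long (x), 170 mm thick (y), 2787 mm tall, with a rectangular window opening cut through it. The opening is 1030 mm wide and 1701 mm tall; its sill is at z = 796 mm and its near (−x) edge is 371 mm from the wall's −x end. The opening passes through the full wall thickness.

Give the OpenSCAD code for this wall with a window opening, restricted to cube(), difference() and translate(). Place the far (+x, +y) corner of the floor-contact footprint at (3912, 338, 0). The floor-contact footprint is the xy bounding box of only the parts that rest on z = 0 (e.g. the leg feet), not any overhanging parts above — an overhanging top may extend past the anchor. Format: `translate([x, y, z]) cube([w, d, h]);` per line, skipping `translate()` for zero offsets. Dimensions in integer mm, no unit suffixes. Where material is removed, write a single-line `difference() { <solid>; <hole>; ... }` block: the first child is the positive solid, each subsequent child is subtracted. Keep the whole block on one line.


difference() { translate([355, 168, 0]) cube([3557, 170, 2787]); translate([726, 168, 796]) cube([1030, 170, 1701]); }


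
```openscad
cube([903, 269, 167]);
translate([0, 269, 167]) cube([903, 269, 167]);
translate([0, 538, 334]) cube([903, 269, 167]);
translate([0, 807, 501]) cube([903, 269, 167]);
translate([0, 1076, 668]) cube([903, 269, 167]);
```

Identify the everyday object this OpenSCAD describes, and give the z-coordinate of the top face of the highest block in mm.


A staircase. The total rise is 835 mm.

5 identical blocks, each offset up and back from the previous — a staircase. Each step is 167 mm tall and there are 5 of them, so the total rise is 5 × 167 = 835 mm.


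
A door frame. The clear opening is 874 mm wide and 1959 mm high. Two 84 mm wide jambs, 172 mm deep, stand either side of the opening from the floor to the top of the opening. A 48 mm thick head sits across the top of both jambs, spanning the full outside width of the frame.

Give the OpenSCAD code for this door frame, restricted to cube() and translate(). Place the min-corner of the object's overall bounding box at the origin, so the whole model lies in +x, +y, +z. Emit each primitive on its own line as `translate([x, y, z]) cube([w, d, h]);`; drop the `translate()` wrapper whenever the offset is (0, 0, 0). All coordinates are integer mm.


cube([84, 172, 1959]);
translate([958, 0, 0]) cube([84, 172, 1959]);
translate([0, 0, 1959]) cube([1042, 172, 48]);


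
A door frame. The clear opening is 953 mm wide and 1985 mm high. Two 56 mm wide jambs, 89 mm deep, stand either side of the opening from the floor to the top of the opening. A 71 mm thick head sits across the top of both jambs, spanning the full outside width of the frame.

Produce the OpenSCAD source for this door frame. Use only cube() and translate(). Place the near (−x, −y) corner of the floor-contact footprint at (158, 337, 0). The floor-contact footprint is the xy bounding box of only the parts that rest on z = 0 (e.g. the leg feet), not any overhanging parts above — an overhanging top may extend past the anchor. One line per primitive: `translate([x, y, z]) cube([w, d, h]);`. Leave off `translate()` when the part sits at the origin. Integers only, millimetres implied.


translate([158, 337, 0]) cube([56, 89, 1985]);
translate([1167, 337, 0]) cube([56, 89, 1985]);
translate([158, 337, 1985]) cube([1065, 89, 71]);


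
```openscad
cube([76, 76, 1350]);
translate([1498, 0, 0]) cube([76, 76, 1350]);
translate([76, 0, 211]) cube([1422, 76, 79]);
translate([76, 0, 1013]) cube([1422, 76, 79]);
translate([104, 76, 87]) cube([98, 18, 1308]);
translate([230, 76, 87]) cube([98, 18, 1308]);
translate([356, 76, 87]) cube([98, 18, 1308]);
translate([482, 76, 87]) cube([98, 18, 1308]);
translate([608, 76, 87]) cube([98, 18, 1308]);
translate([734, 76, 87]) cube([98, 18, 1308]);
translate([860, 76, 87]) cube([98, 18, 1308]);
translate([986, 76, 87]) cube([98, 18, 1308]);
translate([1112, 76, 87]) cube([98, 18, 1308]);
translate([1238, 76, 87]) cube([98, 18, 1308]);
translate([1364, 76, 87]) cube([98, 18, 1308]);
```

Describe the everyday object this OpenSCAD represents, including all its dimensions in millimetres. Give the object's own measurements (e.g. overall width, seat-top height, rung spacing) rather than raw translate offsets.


A fence section. Two 76×76 mm posts, 1350 mm tall, stand on the floor with a clear span of 1422 mm between their inner faces. Two horizontal rails of 76×79 mm section span the gap between the posts with their undersides at z = 211 mm and z = 1013 mm, flush with the posts' −y face. 11 pickets, each 98 mm wide, 18 mm thick and 1308 mm tall, are fixed to the +y face of the rails with their bottoms at z = 87 mm, spaced across the span with a 28 mm gap after the −x post and between neighbouring pickets, with 36 mm left before the +x post.


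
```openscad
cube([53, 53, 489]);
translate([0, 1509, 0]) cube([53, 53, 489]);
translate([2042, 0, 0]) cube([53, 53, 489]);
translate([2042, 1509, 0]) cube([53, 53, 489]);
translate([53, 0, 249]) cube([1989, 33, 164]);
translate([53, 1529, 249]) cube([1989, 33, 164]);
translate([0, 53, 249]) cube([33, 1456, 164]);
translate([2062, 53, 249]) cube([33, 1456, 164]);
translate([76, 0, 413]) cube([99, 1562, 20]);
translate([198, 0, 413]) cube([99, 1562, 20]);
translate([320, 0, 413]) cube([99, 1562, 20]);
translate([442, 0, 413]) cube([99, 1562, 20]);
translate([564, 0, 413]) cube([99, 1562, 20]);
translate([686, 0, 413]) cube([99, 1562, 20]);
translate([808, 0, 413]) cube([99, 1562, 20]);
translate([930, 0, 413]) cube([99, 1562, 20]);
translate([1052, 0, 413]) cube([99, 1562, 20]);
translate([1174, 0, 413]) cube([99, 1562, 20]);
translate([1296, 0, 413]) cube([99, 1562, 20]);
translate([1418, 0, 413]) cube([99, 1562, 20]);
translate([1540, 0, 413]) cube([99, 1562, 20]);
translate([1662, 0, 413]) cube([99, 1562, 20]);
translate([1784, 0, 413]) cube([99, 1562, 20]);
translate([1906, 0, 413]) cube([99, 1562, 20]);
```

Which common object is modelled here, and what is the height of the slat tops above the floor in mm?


A bed frame. The slat-top height is 433 mm.

Four posts, four rails, and a row of slats — a bed frame. Slats sit on the rails at z = 249 + 164 = 413; with slat thickness 20, the top is 433 mm.


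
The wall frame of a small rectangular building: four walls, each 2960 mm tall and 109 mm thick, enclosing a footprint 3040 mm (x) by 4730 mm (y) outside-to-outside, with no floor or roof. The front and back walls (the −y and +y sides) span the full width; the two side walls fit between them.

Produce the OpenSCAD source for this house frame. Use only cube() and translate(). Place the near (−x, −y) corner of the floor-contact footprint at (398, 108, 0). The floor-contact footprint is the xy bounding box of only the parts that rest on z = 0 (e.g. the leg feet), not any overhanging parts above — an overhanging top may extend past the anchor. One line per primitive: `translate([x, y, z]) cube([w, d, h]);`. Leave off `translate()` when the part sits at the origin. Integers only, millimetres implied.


translate([398, 108, 0]) cube([3040, 109, 2960]);
translate([398, 4729, 0]) cube([3040, 109, 2960]);
translate([398, 217, 0]) cube([109, 4512, 2960]);
translate([3329, 217, 0]) cube([109, 4512, 2960]);


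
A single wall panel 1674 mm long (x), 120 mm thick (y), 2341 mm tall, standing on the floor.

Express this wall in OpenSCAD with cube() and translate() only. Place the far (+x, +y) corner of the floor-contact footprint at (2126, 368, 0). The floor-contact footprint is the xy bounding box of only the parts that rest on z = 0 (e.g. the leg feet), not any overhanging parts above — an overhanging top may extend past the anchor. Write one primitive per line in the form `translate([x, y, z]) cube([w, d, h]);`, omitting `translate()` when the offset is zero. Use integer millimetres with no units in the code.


translate([452, 248, 0]) cube([1674, 120, 2341]);


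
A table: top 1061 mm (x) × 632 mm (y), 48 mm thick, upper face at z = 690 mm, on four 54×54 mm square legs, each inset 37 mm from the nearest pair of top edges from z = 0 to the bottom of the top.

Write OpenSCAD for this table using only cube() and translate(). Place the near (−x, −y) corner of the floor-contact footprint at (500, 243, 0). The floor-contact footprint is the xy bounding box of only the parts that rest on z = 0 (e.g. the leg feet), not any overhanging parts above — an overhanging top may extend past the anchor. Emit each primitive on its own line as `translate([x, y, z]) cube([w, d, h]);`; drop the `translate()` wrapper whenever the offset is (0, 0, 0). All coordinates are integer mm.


// leg_h = 690 - 48 = 642
translate([463, 206, 642]) cube([1061, 632, 48]);
translate([500, 243, 0]) cube([54, 54, 642]);
translate([1433, 243, 0]) cube([54, 54, 642]);
translate([500, 747, 0]) cube([54, 54, 642]);
translate([1433, 747, 0]) cube([54, 54, 642]);


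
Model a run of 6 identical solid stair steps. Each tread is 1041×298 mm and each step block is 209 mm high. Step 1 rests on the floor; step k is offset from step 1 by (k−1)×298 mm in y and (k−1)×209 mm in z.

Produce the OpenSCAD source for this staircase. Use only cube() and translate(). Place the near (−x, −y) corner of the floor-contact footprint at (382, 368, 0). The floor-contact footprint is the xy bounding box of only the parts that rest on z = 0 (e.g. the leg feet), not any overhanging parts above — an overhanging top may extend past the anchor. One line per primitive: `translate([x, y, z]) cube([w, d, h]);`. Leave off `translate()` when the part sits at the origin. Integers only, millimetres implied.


translate([382, 368, 0]) cube([1041, 298, 209]);
translate([382, 666, 209]) cube([1041, 298, 209]);
translate([382, 964, 418]) cube([1041, 298, 209]);
translate([382, 1262, 627]) cube([1041, 298, 209]);
translate([382, 1560, 836]) cube([1041, 298, 209]);
translate([382, 1858, 1045]) cube([1041, 298, 209]);


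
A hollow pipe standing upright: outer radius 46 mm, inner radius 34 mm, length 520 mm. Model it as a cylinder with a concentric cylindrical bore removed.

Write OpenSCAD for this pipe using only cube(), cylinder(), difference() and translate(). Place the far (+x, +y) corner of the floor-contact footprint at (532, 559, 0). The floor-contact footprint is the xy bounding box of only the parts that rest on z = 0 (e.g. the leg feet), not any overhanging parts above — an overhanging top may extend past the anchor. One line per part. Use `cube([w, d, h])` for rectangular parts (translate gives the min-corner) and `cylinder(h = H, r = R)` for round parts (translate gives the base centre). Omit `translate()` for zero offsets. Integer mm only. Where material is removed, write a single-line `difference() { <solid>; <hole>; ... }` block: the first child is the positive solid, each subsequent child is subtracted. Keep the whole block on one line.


difference() { translate([486, 513, 0]) cylinder(h = 520, r = 46); translate([486, 513, 0]) cylinder(h = 520, r = 34); }


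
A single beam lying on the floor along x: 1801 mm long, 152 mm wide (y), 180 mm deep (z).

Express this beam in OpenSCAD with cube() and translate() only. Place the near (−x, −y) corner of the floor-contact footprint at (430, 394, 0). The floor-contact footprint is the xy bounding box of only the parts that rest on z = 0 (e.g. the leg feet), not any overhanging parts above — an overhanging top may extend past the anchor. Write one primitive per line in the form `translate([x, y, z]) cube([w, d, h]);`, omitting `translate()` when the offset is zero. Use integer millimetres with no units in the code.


translate([430, 394, 0]) cube([1801, 152, 180]);


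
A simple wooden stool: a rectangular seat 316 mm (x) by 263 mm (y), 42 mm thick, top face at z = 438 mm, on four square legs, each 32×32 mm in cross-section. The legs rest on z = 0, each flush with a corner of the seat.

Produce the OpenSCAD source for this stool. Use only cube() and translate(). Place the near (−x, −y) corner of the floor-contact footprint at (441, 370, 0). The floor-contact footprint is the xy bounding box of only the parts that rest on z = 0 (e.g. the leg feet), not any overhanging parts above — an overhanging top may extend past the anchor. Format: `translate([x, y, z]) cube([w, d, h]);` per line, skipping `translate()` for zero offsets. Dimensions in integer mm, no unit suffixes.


translate([441, 370, 396]) cube([316, 263, 42]);
translate([441, 370, 0]) cube([32, 32, 396]);
translate([725, 370, 0]) cube([32, 32, 396]);
translate([441, 601, 0]) cube([32, 32, 396]);
translate([725, 601, 0]) cube([32, 32, 396]);


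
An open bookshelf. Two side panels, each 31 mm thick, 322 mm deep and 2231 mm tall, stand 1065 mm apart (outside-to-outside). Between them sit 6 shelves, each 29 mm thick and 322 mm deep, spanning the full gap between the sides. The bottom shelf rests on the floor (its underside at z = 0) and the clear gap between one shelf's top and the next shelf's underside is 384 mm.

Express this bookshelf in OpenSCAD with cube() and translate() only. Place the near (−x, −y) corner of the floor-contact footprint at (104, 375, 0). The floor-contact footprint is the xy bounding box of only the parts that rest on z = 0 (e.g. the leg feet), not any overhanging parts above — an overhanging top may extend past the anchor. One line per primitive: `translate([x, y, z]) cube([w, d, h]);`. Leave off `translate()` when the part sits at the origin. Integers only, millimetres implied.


translate([104, 375, 0]) cube([31, 322, 2231]);
translate([1138, 375, 0]) cube([31, 322, 2231]);
translate([135, 375, 0]) cube([1003, 322, 29]);
translate([135, 375, 413]) cube([1003, 322, 29]);
translate([135, 375, 826]) cube([1003, 322, 29]);
translate([135, 375, 1239]) cube([1003, 322, 29]);
translate([135, 375, 1652]) cube([1003, 322, 29]);
translate([135, 375, 2065]) cube([1003, 322, 29]);


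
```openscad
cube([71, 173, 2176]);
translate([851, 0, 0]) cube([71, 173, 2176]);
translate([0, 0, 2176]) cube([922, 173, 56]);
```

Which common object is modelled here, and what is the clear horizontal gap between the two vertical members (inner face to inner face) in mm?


A door frame. The clear opening width is 780 mm.

Two 2176 mm tall posts with a header on top — a door frame. The left jamb is 71 mm wide at x = 0; the right jamb starts at x = 851. The clear opening is 851 − 71 = 780 mm.


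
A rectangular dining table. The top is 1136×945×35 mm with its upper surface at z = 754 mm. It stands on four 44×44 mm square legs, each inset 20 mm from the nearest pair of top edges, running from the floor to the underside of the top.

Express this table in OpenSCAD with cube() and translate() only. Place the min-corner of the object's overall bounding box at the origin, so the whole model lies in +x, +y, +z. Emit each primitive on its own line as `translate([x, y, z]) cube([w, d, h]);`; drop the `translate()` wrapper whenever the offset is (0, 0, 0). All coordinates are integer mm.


// leg_h = 754 - 35 = 719
translate([0, 0, 719]) cube([1136, 945, 35]);
translate([20, 20, 0]) cube([44, 44, 719]);
translate([1072, 20, 0]) cube([44, 44, 719]);
translate([20, 881, 0]) cube([44, 44, 719]);
translate([1072, 881, 0]) cube([44, 44, 719]);


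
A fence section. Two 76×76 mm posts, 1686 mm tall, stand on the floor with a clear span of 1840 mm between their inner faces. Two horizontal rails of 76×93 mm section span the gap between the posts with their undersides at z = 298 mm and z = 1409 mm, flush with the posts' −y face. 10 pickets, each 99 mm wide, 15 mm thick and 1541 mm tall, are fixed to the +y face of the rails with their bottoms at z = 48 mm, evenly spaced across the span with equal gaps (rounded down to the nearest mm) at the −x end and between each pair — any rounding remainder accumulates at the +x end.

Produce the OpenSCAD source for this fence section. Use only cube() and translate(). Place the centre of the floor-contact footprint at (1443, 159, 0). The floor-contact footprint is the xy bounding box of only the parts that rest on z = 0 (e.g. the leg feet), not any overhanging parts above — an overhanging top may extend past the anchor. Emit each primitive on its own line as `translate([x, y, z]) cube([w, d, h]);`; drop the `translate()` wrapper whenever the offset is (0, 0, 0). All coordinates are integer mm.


translate([447, 121, 0]) cube([76, 76, 1686]);
translate([2363, 121, 0]) cube([76, 76, 1686]);
translate([523, 121, 298]) cube([1840, 76, 93]);
translate([523, 121, 1409]) cube([1840, 76, 93]);
translate([600, 197, 48]) cube([99, 15, 1541]);
translate([776, 197, 48]) cube([99, 15, 1541]);
translate([952, 197, 48]) cube([99, 15, 1541]);
translate([1128, 197, 48]) cube([99, 15, 1541]);
translate([1304, 197, 48]) cube([99, 15, 1541]);
translate([1480, 197, 48]) cube([99, 15, 1541]);
translate([1656, 197, 48]) cube([99, 15, 1541]);
translate([1832, 197, 48]) cube([99, 15, 1541]);
translate([2008, 197, 48]) cube([99, 15, 1541]);
translate([2184, 197, 48]) cube([99, 15, 1541]);


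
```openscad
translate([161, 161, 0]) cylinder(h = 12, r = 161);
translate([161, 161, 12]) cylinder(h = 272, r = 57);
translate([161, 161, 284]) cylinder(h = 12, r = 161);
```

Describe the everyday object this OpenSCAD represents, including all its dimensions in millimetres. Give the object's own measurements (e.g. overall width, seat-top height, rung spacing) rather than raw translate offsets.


A spool: two coaxial disc flanges of radius 161 mm and thickness 12 mm, joined by a core cylinder of radius 57 mm and height 272 mm. The lower flange rests on z = 0 and the three cylinders share a vertical axis.


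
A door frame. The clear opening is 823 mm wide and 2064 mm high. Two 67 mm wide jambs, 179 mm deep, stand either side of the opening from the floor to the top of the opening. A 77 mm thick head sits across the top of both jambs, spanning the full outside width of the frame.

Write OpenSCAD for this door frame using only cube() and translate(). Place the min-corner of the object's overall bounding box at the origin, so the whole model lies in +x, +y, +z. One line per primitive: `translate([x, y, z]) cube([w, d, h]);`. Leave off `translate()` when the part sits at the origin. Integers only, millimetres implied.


cube([67, 179, 2064]);
translate([890, 0, 0]) cube([67, 179, 2064]);
translate([0, 0, 2064]) cube([957, 179, 77]);


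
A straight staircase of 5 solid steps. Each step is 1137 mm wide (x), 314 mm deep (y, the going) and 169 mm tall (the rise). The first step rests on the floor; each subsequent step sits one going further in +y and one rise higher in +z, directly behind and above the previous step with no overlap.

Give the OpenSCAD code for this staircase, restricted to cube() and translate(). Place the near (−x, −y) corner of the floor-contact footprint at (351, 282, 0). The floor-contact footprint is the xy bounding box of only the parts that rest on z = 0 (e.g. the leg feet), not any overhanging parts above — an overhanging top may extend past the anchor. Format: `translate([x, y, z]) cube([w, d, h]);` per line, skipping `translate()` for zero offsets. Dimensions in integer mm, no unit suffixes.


translate([351, 282, 0]) cube([1137, 314, 169]);
translate([351, 596, 169]) cube([1137, 314, 169]);
translate([351, 910, 338]) cube([1137, 314, 169]);
translate([351, 1224, 507]) cube([1137, 314, 169]);
translate([351, 1538, 676]) cube([1137, 314, 169]);


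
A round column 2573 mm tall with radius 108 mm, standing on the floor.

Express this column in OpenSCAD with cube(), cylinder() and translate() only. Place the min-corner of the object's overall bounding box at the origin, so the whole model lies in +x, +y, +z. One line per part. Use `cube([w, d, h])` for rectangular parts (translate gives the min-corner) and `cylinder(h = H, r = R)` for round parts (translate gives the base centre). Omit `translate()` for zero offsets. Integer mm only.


translate([108, 108, 0]) cylinder(h = 2573, r = 108);


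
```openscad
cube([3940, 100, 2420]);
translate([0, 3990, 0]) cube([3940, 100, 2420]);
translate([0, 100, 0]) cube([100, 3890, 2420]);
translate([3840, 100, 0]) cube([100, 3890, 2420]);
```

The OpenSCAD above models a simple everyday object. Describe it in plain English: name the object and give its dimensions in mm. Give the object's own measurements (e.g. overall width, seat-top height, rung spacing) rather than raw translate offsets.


The wall frame of a small rectangular building: four walls, each 2420 mm tall and 100 mm thick, enclosing a footprint 3940 mm (x) by 4090 mm (y) outside-to-outside, with no floor or roof. The front and back walls (the −y and +y sides) span the full width; the two side walls fit between them.


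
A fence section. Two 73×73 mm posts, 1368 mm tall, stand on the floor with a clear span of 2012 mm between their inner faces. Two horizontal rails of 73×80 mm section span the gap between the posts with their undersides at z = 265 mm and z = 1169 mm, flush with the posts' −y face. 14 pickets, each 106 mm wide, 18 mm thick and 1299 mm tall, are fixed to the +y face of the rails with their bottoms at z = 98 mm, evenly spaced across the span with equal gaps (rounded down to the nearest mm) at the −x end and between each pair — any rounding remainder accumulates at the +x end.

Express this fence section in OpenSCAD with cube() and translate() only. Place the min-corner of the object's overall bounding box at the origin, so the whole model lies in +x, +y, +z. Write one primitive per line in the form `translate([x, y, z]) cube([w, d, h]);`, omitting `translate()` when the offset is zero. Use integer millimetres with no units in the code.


cube([73, 73, 1368]);
translate([2085, 0, 0]) cube([73, 73, 1368]);
translate([73, 0, 265]) cube([2012, 73, 80]);
translate([73, 0, 1169]) cube([2012, 73, 80]);
translate([108, 73, 98]) cube([106, 18, 1299]);
translate([249, 73, 98]) cube([106, 18, 1299]);
translate([390, 73, 98]) cube([106, 18, 1299]);
translate([531, 73, 98]) cube([106, 18, 1299]);
translate([672, 73, 98]) cube([106, 18, 1299]);
translate([813, 73, 98]) cube([106, 18, 1299]);
translate([954, 73, 98]) cube([106, 18, 1299]);
translate([1095, 73, 98]) cube([106, 18, 1299]);
translate([1236, 73, 98]) cube([106, 18, 1299]);
translate([1377, 73, 98]) cube([106, 18, 1299]);
translate([1518, 73, 98]) cube([106, 18, 1299]);
translate([1659, 73, 98]) cube([106, 18, 1299]);
translate([1800, 73, 98]) cube([106, 18, 1299]);
translate([1941, 73, 98]) cube([106, 18, 1299]);


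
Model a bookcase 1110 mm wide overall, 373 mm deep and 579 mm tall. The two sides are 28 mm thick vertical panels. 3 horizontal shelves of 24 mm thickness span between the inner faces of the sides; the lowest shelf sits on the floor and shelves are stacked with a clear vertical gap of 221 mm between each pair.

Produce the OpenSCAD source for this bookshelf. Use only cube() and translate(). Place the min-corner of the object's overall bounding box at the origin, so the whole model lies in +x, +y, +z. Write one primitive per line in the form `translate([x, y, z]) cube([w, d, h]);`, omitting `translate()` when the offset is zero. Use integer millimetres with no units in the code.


cube([28, 373, 579]);
translate([1082, 0, 0]) cube([28, 373, 579]);
translate([28, 0, 0]) cube([1054, 373, 24]);
translate([28, 0, 245]) cube([1054, 373, 24]);
translate([28, 0, 490]) cube([1054, 373, 24]);


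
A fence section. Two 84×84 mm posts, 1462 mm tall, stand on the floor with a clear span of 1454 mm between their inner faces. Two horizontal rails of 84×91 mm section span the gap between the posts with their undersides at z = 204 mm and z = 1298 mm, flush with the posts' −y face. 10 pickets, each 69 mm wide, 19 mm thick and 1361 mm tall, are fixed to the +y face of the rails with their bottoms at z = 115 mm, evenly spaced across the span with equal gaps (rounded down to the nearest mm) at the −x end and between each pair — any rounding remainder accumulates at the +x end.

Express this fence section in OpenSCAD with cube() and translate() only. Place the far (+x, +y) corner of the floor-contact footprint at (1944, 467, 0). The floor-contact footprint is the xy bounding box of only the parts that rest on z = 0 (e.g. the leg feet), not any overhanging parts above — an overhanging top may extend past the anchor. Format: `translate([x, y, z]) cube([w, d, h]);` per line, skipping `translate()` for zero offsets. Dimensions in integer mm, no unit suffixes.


translate([322, 383, 0]) cube([84, 84, 1462]);
translate([1860, 383, 0]) cube([84, 84, 1462]);
translate([406, 383, 204]) cube([1454, 84, 91]);
translate([406, 383, 1298]) cube([1454, 84, 91]);
translate([475, 467, 115]) cube([69, 19, 1361]);
translate([613, 467, 115]) cube([69, 19, 1361]);
translate([751, 467, 115]) cube([69, 19, 1361]);
translate([889, 467, 115]) cube([69, 19, 1361]);
translate([1027, 467, 115]) cube([69, 19, 1361]);
translate([1165, 467, 115]) cube([69, 19, 1361]);
translate([1303, 467, 115]) cube([69, 19, 1361]);
translate([1441, 467, 115]) cube([69, 19, 1361]);
translate([1579, 467, 115]) cube([69, 19, 1361]);
translate([1717, 467, 115]) cube([69, 19, 1361]);


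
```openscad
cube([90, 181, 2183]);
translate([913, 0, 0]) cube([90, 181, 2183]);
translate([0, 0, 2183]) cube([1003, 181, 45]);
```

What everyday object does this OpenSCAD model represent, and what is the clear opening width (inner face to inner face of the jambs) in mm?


A door frame. The clear opening width is 823 mm.

Two 2183 mm tall posts with a header on top — a door frame. The left jamb is 90 mm wide at x = 0; the right jamb starts at x = 913. The clear opening is 913 − 90 = 823 mm.


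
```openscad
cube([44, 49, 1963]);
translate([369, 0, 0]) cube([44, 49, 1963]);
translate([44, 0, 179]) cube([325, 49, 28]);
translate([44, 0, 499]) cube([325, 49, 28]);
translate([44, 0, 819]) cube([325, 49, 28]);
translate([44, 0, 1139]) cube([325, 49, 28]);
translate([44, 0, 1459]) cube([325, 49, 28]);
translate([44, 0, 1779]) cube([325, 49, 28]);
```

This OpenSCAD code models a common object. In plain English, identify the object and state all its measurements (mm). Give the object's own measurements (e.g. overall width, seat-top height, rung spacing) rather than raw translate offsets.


A straight ladder. Two 44×49 mm vertical rails, 1963 mm tall, stand 413 mm apart (outside-to-outside) with their front faces coplanar on the −y side. 6 rungs, each 49 mm deep and 28 mm tall, span between the inner faces of the rails, front faces flush with the rails. The lowest rung's underside is at z = 179 mm and rungs are spaced 320 mm apart (underside to underside).


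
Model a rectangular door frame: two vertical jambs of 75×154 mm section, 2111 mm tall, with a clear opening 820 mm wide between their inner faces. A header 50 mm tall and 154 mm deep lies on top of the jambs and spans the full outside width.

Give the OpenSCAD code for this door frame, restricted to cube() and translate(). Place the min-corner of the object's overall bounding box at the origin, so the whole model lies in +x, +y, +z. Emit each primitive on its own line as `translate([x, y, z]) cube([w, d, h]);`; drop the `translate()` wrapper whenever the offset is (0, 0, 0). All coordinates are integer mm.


cube([75, 154, 2111]);
translate([895, 0, 0]) cube([75, 154, 2111]);
translate([0, 0, 2111]) cube([970, 154, 50]);


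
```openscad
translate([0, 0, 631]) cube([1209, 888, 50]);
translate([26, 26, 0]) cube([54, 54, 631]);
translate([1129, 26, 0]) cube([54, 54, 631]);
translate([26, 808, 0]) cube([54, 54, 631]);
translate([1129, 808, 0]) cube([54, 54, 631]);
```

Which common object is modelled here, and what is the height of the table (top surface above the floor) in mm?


A table. The table height is 681 mm.

A 1209×888×50 slab sits at z = 631 on four 54 mm square posts — a table. The top surface is at 631 + 50 = 681 mm.


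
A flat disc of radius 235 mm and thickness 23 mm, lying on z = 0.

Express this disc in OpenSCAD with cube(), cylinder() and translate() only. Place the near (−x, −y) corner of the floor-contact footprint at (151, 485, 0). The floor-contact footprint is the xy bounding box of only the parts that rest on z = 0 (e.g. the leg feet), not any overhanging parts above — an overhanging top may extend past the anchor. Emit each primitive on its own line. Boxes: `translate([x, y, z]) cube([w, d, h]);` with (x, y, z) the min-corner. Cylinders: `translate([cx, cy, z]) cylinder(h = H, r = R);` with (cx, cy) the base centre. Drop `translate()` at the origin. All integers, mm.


translate([386, 720, 0]) cylinder(h = 23, r = 235);


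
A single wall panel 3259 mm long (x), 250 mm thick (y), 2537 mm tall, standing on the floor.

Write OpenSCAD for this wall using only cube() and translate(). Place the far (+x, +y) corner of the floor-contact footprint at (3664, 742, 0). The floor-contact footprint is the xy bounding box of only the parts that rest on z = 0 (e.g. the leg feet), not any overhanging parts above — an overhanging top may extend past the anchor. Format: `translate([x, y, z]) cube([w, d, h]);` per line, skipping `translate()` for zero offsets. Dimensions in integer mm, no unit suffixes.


translate([405, 492, 0]) cube([3259, 250, 2537]);


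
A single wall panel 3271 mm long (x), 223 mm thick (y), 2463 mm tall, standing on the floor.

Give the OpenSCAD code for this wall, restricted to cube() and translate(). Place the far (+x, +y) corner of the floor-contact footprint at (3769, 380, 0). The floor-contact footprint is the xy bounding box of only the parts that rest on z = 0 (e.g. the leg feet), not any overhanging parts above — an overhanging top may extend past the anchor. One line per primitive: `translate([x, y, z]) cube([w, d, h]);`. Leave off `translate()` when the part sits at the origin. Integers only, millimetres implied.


translate([498, 157, 0]) cube([3271, 223, 2463]);


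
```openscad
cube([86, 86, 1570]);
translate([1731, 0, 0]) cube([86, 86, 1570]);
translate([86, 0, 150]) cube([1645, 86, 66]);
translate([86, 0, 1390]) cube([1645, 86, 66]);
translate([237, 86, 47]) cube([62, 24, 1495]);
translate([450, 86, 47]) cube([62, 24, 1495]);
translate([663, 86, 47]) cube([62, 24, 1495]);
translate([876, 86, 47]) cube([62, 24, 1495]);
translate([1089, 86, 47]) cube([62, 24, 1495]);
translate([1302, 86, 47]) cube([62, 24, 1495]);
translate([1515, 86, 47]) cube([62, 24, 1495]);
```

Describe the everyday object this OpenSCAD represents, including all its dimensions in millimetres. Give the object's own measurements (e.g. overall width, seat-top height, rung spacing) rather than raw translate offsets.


A fence section. Two 86×86 mm posts, 1570 mm tall, stand on the floor with a clear span of 1645 mm between their inner faces. Two horizontal rails of 86×66 mm section span the gap between the posts with their undersides at z = 150 mm and z = 1390 mm, flush with the posts' −y face. 7 pickets, each 62 mm wide, 24 mm thick and 1495 mm tall, are fixed to the +y face of the rails with their bottoms at z = 47 mm, spaced across the span with a 151 mm gap after the −x post and between neighbouring pickets, with 154 mm left before the +x post.


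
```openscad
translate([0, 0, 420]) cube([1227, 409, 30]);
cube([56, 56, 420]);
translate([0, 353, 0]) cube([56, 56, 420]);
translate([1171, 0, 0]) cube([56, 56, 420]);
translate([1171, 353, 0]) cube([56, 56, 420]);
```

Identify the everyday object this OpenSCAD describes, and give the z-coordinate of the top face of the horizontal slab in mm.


A bench. The seat-top height is 450 mm.

A long slab on four corner posts — a bench. The slab sits at z = 420 with thickness 30, so the top is 420 + 30 = 450 mm.


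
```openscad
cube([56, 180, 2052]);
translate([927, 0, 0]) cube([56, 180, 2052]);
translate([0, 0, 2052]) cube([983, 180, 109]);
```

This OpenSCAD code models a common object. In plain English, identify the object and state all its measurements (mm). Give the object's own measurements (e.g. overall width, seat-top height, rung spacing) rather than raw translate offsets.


A door frame. The clear opening is 871 mm wide and 2052 mm high. Two 56 mm wide jambs, 180 mm deep, stand either side of the opening from the floor to the top of the opening. A 109 mm thick head sits across the top of both jambs, spanning the full outside width of the frame.


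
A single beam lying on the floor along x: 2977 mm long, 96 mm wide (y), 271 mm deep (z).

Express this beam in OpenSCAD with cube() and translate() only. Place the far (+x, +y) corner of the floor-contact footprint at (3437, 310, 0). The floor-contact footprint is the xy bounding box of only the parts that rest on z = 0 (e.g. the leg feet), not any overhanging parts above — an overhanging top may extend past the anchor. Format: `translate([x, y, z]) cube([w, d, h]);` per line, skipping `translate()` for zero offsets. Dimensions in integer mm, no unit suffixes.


translate([460, 214, 0]) cube([2977, 96, 271]);


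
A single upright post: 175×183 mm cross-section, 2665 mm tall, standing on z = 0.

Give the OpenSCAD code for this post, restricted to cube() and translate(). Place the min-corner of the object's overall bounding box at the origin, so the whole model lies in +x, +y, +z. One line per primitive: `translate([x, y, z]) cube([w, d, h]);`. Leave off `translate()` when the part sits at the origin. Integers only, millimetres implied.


cube([175, 183, 2665]);


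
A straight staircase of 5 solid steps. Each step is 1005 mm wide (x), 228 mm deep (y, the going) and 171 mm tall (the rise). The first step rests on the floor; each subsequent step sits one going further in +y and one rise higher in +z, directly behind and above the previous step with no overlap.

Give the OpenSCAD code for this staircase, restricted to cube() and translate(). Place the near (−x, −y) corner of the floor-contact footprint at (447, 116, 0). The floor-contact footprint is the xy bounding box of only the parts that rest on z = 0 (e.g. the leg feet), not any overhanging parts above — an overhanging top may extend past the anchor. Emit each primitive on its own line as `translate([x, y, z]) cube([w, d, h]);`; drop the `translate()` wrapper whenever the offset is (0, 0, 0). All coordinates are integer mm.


translate([447, 116, 0]) cube([1005, 228, 171]);
translate([447, 344, 171]) cube([1005, 228, 171]);
translate([447, 572, 342]) cube([1005, 228, 171]);
translate([447, 800, 513]) cube([1005, 228, 171]);
translate([447, 1028, 684]) cube([1005, 228, 171]);


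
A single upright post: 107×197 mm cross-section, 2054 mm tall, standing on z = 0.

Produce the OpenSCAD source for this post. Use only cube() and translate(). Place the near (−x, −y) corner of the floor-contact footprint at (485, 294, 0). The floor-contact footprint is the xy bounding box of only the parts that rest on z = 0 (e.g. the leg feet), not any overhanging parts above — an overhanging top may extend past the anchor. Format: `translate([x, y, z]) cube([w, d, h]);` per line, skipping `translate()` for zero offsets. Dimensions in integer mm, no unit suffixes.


translate([485, 294, 0]) cube([107, 197, 2054]);


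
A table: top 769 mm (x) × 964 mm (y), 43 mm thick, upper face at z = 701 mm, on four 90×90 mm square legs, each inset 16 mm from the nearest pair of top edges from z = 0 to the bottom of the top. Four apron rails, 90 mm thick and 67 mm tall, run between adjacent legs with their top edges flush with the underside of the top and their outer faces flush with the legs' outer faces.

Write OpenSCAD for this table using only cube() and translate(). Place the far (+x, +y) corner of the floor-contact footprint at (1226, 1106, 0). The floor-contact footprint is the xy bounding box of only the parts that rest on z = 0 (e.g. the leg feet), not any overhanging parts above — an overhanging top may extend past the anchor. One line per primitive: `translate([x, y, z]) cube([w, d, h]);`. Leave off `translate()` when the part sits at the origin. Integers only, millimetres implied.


translate([473, 158, 658]) cube([769, 964, 43]);
translate([489, 174, 0]) cube([90, 90, 658]);
translate([1136, 174, 0]) cube([90, 90, 658]);
translate([489, 1016, 0]) cube([90, 90, 658]);
translate([1136, 1016, 0]) cube([90, 90, 658]);
translate([579, 174, 591]) cube([557, 90, 67]);
translate([579, 1016, 591]) cube([557, 90, 67]);
translate([489, 264, 591]) cube([90, 752, 67]);
translate([1136, 264, 591]) cube([90, 752, 67]);


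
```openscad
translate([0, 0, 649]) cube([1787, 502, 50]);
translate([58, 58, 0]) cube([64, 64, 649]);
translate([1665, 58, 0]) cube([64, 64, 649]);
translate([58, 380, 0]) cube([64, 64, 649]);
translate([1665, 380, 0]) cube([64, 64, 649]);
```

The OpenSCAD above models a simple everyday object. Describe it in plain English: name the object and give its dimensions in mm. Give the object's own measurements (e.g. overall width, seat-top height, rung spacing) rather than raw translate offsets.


A rectangular dining table. The top is 1787×502×50 mm with its upper surface at z = 699 mm. It stands on four 64×64 mm square legs, each inset 58 mm from the nearest pair of top edges, running from the floor to the underside of the top.


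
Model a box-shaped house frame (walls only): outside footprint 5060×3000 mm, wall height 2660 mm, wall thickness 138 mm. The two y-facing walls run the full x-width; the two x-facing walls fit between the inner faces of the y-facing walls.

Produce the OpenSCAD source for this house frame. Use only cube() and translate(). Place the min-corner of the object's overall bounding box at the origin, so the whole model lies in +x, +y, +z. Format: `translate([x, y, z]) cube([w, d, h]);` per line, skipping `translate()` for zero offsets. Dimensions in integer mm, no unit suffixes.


cube([5060, 138, 2660]);
translate([0, 2862, 0]) cube([5060, 138, 2660]);
translate([0, 138, 0]) cube([138, 2724, 2660]);
translate([4922, 138, 0]) cube([138, 2724, 2660]);


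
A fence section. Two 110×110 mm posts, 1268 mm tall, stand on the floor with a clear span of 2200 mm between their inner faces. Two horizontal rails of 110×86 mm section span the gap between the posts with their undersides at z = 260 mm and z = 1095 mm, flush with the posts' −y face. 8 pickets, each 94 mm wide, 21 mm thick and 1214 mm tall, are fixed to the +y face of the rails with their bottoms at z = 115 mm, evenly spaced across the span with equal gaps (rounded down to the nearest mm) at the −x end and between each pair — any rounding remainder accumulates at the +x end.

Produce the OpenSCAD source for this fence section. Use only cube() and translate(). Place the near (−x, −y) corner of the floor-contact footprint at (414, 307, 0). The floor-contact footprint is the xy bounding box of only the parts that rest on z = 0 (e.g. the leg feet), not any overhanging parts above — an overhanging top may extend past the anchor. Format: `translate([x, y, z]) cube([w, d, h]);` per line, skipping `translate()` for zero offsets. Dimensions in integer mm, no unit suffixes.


translate([414, 307, 0]) cube([110, 110, 1268]);
translate([2724, 307, 0]) cube([110, 110, 1268]);
translate([524, 307, 260]) cube([2200, 110, 86]);
translate([524, 307, 1095]) cube([2200, 110, 86]);
translate([684, 417, 115]) cube([94, 21, 1214]);
translate([938, 417, 115]) cube([94, 21, 1214]);
translate([1192, 417, 115]) cube([94, 21, 1214]);
translate([1446, 417, 115]) cube([94, 21, 1214]);
translate([1700, 417, 115]) cube([94, 21, 1214]);
translate([1954, 417, 115]) cube([94, 21, 1214]);
translate([2208, 417, 115]) cube([94, 21, 1214]);
translate([2462, 417, 115]) cube([94, 21, 1214]);


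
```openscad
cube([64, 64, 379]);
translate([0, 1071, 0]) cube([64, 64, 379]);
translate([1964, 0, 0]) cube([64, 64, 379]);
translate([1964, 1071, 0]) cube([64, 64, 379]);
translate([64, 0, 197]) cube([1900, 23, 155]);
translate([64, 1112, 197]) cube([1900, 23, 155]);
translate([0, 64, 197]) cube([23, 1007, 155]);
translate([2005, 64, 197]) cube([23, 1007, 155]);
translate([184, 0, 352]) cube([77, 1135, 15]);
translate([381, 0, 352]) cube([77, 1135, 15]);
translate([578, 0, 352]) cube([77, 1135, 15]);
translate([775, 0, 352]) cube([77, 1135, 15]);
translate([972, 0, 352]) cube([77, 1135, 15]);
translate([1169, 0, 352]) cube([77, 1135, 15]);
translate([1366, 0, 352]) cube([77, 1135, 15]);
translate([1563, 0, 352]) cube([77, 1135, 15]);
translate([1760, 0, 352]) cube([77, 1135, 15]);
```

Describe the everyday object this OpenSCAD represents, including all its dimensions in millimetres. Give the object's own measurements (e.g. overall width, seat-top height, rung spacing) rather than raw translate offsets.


A bed frame 2028 mm long (x) by 1135 mm wide (y). Four 64×64 mm corner posts, 379 mm tall, at the corners of the footprint. Four rails of 23 mm thickness and 155 mm height run between adjacent posts with their undersides at z = 197 mm, their outer faces flush with the outside of the frame (the two x-running rails run between the posts' inner faces; the two y-running rails run between the posts' inner faces). 9 slats, each 77 mm wide (x) and 15 mm thick, lie across the top of the two x-running rails, running the full 1135 mm width of the frame in y; along x they sit between the end posts with a 120 mm gap after the −x posts and between neighbouring slats, leaving 127 mm before the +x posts.
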